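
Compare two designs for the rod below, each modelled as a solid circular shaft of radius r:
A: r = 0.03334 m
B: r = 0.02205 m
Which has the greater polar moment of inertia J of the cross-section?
Model: a solid circular shaft of radius r, so J = (π·r^4) / 2 (SI units).
  A: J = (π × 0.03334^4) / 2 = 1.941 × 10⁻⁶ m⁴
  B: J = (π × 0.02205^4) / 2 = 3.713 × 10⁻⁷ m⁴
1.941 × 10⁻⁶ m⁴ > 3.713 × 10⁻⁷ m⁴, so A is larger.
Final answer: A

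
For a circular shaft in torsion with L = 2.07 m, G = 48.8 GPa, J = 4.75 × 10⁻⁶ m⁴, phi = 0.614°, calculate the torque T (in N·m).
Model: a circular shaft in torsion, so phi = (T·L) / (G·J).
Solve for T: T = (phi·G·J) / L.
Convert to SI units:
  G = 48.8 GPa = 4.88 × 10¹⁰ Pa
  phi = 0.614° = 0.01072 rad
Substitute:
  T = (0.01072 × (4.88 × 10¹⁰) × (4.75 × 10⁻⁶)) / 2.07
  T = 1200 N·m
Final answer: T = 1200 N·m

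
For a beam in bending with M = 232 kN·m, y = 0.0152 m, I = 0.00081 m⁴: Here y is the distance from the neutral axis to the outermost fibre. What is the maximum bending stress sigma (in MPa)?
Model: a beam in bending, so sigma = (M·y) / I.
Convert to SI units:
  M = 232 kN·m = 232000 N·m
Substitute:
  sigma = (232000 × 0.0152) / 0.00081
  sigma = 4.354 × 10⁶ Pa
Convert: sigma = 4.354 × 10⁶ Pa = 4.354 MPa
Final answer: sigma = 4.354 MPa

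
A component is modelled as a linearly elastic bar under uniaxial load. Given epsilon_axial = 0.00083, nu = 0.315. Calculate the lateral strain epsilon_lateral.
Model: a linearly elastic bar under uniaxial load, so epsilon_lateral = -nu·epsilon_axial.
Substitute:
  epsilon_lateral = -(0.315 × 0.00083)
  epsilon_lateral = -0.0002614
Final answer: epsilon_lateral = -0.0002614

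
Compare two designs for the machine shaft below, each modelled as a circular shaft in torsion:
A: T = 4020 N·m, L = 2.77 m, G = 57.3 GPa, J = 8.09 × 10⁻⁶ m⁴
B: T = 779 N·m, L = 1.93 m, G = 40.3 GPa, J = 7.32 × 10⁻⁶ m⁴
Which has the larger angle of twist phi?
Model: a circular shaft in torsion, so phi = (T·L) / (G·J) (SI units).
  A: phi = (4020 × 2.77) / ((5.73 × 10¹⁰) × (8.09 × 10⁻⁶)) = 0.02402 rad = 1.376°
  B: phi = (779 × 1.93) / ((4.03 × 10¹⁰) × (7.32 × 10⁻⁶)) = 0.005097 rad = 0.292°
1.376° > 0.292°, so A is larger.
Final answer: A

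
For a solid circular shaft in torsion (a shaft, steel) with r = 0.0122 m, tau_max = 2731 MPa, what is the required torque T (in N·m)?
Model: a solid circular shaft in torsion, so tau_max = (2·T) / (π·r^3).
Solve for T: T = (π·tau_max·r^3) / 2.
Convert to SI units:
  tau_max = 2731 MPa = 2.731 × 10⁹ Pa
Substitute:
  T = (π × (2.731 × 10⁹) × 0.0122^3) / 2
  T = 7790 N·m
Final answer: T = 7790 N·m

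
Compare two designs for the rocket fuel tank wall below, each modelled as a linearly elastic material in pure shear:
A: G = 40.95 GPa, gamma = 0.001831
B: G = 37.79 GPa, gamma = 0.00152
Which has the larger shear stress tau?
Model: a linearly elastic material in pure shear, so tau = G·gamma (SI units).
  A: tau = (4.095 × 10¹⁰) × 0.001831 = 7.498 × 10⁷ Pa = 74.98 MPa
  B: tau = (3.779 × 10¹⁰) × 0.00152 = 5.744 × 10⁷ Pa = 57.44 MPa
74.98 MPa > 57.44 MPa, so A is larger.
Final answer: A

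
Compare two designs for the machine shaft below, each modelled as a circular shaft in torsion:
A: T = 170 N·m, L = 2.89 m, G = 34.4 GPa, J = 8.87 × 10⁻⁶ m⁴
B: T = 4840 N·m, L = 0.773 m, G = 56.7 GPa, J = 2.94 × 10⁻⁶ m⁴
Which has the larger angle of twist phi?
Model: a circular shaft in torsion, so phi = (T·L) / (G·J) (SI units).
  A: phi = (170 × 2.89) / ((3.44 × 10¹⁰) × (8.87 × 10⁻⁶)) = 0.00161 rad = 0.09225°
  B: phi = (4840 × 0.773) / ((5.67 × 10¹⁰) × (2.94 × 10⁻⁶)) = 0.02244 rad = 1.286°
1.286° > 0.09225°, so B is larger.
Final answer: B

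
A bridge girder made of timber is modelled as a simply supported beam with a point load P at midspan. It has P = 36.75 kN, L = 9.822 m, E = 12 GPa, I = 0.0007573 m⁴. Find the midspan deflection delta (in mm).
Model: a simply supported beam with a point load P at midspan, so delta = (P·L^3) / (48·E·I).
Convert to SI units:
  P = 36.75 kN = 36750 N
  E = 12 GPa = 1.2 × 10¹⁰ Pa
Substitute:
  delta = (36750 × 9.822^3) / (48 × (1.2 × 10¹⁰) × 0.0007573)
  delta = 0.07983 m
Convert: delta = 0.07983 m = 79.83 mm
Final answer: delta = 79.83 mm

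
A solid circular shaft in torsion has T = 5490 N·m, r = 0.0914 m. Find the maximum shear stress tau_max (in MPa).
Model: a solid circular shaft in torsion, so tau_max = (2·T) / (π·r^3).
Substitute:
  tau_max = (2 × 5490) / (π × 0.0914^3)
  tau_max = 4.577 × 10⁶ Pa
Convert: tau_max = 4.577 × 10⁶ Pa = 4.577 MPa
Final answer: tau_max = 4.577 MPa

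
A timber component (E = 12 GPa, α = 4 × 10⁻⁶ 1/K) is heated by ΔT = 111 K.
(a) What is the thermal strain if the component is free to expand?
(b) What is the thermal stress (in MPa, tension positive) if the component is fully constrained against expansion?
(a) Free thermal strain ε_th = α·ΔT = (4 × 10⁻⁶) × 111 = 0.000444
(b) Fully constrained, the expansion is suppressed, so σ = -E·α·ΔT. Convert E = 12 GPa = 1.2 × 10¹⁰ Pa.
  σ = -(1.2 × 10¹⁰) × (4 × 10⁻⁶) × 111 = -5.328 × 10⁶ Pa = -5.328 MPa (compressive)
Final answer: (a) ε_th = 0.000444, (b) σ = -5.328 MPa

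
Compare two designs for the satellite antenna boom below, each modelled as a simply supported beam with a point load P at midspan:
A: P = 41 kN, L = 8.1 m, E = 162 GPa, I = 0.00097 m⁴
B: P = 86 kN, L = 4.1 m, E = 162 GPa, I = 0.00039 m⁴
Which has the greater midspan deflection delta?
Model: a simply supported beam with a point load P at midspan, so delta = (P·L^3) / (48·E·I) (SI units).
  A: delta = (41000 × 8.1^3) / (48 × (1.62 × 10¹¹) × 0.00097) = 0.002889 m = 2.889 mm
  B: delta = (86000 × 4.1^3) / (48 × (1.62 × 10¹¹) × 0.00039) = 0.001954 m = 1.954 mm
2.889 mm > 1.954 mm, so A is larger.
Final answer: A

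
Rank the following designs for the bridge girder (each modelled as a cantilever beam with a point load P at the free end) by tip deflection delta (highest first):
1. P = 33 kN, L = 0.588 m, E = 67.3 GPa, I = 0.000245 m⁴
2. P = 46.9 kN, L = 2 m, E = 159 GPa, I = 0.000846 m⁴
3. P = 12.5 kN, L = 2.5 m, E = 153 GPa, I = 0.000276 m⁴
Model: a cantilever beam with a point load P at the free end, so delta = (P·L^3) / (3·E·I) (SI units).
  Case 1: delta = (33000 × 0.588^3) / (3 × (6.73 × 10¹⁰) × 0.000245) = 0.0001356 m = 0.1356 mm
  Case 2: delta = (46900 × 2^3) / (3 × (1.59 × 10¹¹) × 0.000846) = 0.0009298 m = 0.9298 mm
  Case 3: delta = (12500 × 2.5^3) / (3 × (1.53 × 10¹¹) × 0.000276) = 0.001542 m = 1.542 mm
Ordering: 1.542 mm (case 3) > 0.9298 mm (case 2) > 0.1356 mm (case 1)
Final answer: 3, 2, 1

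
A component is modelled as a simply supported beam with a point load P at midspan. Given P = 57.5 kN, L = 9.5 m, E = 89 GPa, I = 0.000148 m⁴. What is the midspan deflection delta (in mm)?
Model: a simply supported beam with a point load P at midspan, so delta = (P·L^3) / (48·E·I).
Convert to SI units:
  P = 57.5 kN = 57500 N
  E = 89 GPa = 8.9 × 10¹⁰ Pa
Substitute:
  delta = (57500 × 9.5^3) / (48 × (8.9 × 10¹⁰) × 0.000148)
  delta = 0.07797 m
Convert: delta = 0.07797 m = 77.97 mm
Final answer: delta = 77.97 mm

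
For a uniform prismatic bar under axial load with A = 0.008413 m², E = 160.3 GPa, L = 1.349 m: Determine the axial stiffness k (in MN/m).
Model: a uniform prismatic bar under axial load, so k = (A·E) / L.
Convert to SI units:
  E = 160.3 GPa = 1.603 × 10¹¹ Pa
Substitute:
  k = (0.008413 × (1.603 × 10¹¹)) / 1.349
  k = 9.997 × 10⁸ N/m
Convert: k = 9.997 × 10⁸ N/m = 999.7 MN/m
Final answer: k = 999.7 MN/m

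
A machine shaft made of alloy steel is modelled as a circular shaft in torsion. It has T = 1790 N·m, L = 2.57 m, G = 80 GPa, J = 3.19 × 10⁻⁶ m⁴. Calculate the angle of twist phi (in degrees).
Model: a circular shaft in torsion, so phi = (T·L) / (G·J).
Convert to SI units:
  G = 80 GPa = 8 × 10¹⁰ Pa
Substitute:
  phi = (1790 × 2.57) / ((8 × 10¹⁰) × (3.19 × 10⁻⁶))
  phi = 0.01803 rad
Convert to degrees: phi = 0.01803 × 180/π = 1.033°
Final answer: phi = 1.033°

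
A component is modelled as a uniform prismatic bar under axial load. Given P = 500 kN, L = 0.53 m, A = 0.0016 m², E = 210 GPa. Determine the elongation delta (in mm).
Model: a uniform prismatic bar under axial load, so delta = (P·L) / (A·E).
Convert to SI units:
  P = 500 kN = 500000 N
  E = 210 GPa = 2.1 × 10¹¹ Pa
Substitute:
  delta = (500000 × 0.53) / (0.0016 × (2.1 × 10¹¹))
  delta = 0.0007887 m
Convert: delta = 0.0007887 m = 0.7887 mm
Final answer: delta = 0.7887 mm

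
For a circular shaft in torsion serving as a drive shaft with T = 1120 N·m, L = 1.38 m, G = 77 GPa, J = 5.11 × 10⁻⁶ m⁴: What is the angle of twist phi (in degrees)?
Model: a circular shaft in torsion, so phi = (T·L) / (G·J).
Convert to SI units:
  G = 77 GPa = 7.7 × 10¹⁰ Pa
Substitute:
  phi = (1120 × 1.38) / ((7.7 × 10¹⁰) × (5.11 × 10⁻⁶))
  phi = 0.003928 rad
Convert to degrees: phi = 0.003928 × 180/π = 0.2251°
Final answer: phi = 0.2251°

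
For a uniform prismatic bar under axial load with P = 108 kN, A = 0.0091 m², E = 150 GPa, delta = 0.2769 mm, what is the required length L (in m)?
Model: a uniform prismatic bar under axial load, so delta = (P·L) / (A·E).
Solve for L: L = (delta·A·E) / P.
Convert to SI units:
  P = 108 kN = 108000 N
  E = 150 GPa = 1.5 × 10¹¹ Pa
  delta = 0.2769 mm = 0.0002769 m
Substitute:
  L = (0.0002769 × 0.0091 × (1.5 × 10¹¹)) / 108000
  L = 3.5 m
Final answer: L = 3.5 m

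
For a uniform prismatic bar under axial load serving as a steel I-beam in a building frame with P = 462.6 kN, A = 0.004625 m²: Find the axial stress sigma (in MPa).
Model: a uniform prismatic bar under axial load, so sigma = P / A.
Convert to SI units:
  P = 462.6 kN = 462600 N
Substitute:
  sigma = 462600 / 0.004625
  sigma = 1 × 10⁸ Pa
Convert: sigma = 1 × 10⁸ Pa = 100 MPa
Final answer: sigma = 100 MPa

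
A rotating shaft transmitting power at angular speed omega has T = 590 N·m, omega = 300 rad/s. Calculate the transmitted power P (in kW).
Model: a rotating shaft transmitting power at angular speed omega, so P = T·omega.
Substitute:
  P = 590 × 300
  P = 177000 W
Convert: P = 177000 W = 177 kW
Final answer: P = 177 kW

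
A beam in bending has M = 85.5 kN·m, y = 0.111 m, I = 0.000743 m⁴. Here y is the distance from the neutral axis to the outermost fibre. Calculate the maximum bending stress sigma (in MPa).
Model: a beam in bending, so sigma = (M·y) / I.
Convert to SI units:
  M = 85.5 kN·m = 85500 N·m
Substitute:
  sigma = (85500 × 0.111) / 0.000743
  sigma = 1.277 × 10⁷ Pa
Convert: sigma = 1.277 × 10⁷ Pa = 12.77 MPa
Final answer: sigma = 12.77 MPa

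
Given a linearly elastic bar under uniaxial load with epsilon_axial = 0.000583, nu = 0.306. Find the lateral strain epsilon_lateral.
Model: a linearly elastic bar under uniaxial load, so epsilon_lateral = -nu·epsilon_axial.
Substitute:
  epsilon_lateral = -(0.306 × 0.000583)
  epsilon_lateral = -0.0001784
Final answer: epsilon_lateral = -0.0001784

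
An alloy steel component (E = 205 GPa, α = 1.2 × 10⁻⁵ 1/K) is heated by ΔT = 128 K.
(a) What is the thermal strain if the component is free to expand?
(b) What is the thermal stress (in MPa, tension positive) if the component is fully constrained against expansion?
(a) Free thermal strain ε_th = α·ΔT = (1.2 × 10⁻⁵) × 128 = 0.001536
(b) Fully constrained, the expansion is suppressed, so σ = -E·α·ΔT. Convert E = 205 GPa = 2.05 × 10¹¹ Pa.
  σ = -(2.05 × 10¹¹) × (1.2 × 10⁻⁵) × 128 = -3.149 × 10⁸ Pa = -314.9 MPa (compressive)
Final answer: (a) ε_th = 0.001536, (b) σ = -314.9 MPa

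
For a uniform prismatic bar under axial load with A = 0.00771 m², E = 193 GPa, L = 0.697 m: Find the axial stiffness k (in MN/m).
Model: a uniform prismatic bar under axial load, so k = (A·E) / L.
Convert to SI units:
  E = 193 GPa = 1.93 × 10¹¹ Pa
Substitute:
  k = (0.00771 × (1.93 × 10¹¹)) / 0.697
  k = 2.135 × 10⁹ N/m
Convert: k = 2.135 × 10⁹ N/m = 2135 MN/m
Final answer: k = 2135 MN/m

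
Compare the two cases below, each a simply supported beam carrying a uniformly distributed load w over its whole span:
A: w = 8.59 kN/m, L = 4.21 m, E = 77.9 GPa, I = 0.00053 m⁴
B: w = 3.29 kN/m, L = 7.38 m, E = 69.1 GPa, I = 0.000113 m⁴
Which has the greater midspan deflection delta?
Model: a simply supported beam carrying a uniformly distributed load w over its whole span, so delta = (5·w·L^4) / (384·E·I) (SI units).
  A: delta = (5 × 8590 × 4.21^4) / (384 × (7.79 × 10¹⁰) × 0.00053) = 0.000851 m = 0.851 mm
  B: delta = (5 × 3290 × 7.38^4) / (384 × (6.91 × 10¹⁰) × 0.000113) = 0.01627 m = 16.27 mm
16.27 mm > 0.851 mm, so B is larger.
Final answer: B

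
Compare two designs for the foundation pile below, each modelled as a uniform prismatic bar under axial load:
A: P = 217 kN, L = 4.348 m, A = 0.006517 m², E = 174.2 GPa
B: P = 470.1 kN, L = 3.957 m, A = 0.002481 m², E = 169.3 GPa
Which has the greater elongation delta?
Model: a uniform prismatic bar under axial load, so delta = (P·L) / (A·E) (SI units).
  A: delta = (217000 × 4.348) / (0.006517 × (1.742 × 10¹¹)) = 0.0008311 m = 0.8311 mm
  B: delta = (470100 × 3.957) / (0.002481 × (1.693 × 10¹¹)) = 0.004429 m = 4.429 mm
4.429 mm > 0.8311 mm, so B is larger.
Final answer: B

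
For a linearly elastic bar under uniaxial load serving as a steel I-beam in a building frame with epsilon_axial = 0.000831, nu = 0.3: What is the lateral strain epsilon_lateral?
Model: a linearly elastic bar under uniaxial load, so epsilon_lateral = -nu·epsilon_axial.
Substitute:
  epsilon_lateral = -(0.3 × 0.000831)
  epsilon_lateral = -0.0002493
Final answer: epsilon_lateral = -0.0002493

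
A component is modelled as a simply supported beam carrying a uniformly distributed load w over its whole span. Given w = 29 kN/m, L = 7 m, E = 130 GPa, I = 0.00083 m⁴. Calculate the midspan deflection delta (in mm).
Model: a simply supported beam carrying a uniformly distributed load w over its whole span, so delta = (5·w·L^4) / (384·E·I).
Convert to SI units:
  w = 29 kN/m = 29000 N/m
  E = 130 GPa = 1.3 × 10¹¹ Pa
Substitute:
  delta = (5 × 29000 × 7^4) / (384 × (1.3 × 10¹¹) × 0.00083)
  delta = 0.008402 m
Convert: delta = 0.008402 m = 8.402 mm
Final answer: delta = 8.402 mm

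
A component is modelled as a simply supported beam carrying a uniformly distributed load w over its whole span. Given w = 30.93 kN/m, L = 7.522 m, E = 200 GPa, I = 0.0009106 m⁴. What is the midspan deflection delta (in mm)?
Model: a simply supported beam carrying a uniformly distributed load w over its whole span, so delta = (5·w·L^4) / (384·E·I).
Convert to SI units:
  w = 30.93 kN/m = 30930 N/m
  E = 200 GPa = 2 × 10¹¹ Pa
Substitute:
  delta = (5 × 30930 × 7.522^4) / (384 × (2 × 10¹¹) × 0.0009106)
  delta = 0.007079 m
Convert: delta = 0.007079 m = 7.079 mm
Final answer: delta = 7.079 mm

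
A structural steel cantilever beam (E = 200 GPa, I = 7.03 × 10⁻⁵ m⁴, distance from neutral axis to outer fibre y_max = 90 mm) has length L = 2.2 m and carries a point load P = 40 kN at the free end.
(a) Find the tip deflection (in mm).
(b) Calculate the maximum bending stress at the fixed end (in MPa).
(a) Tip deflection of a cantilever with an end point load: δ = P·L^3 / (3·E·I). Convert P = 40 kN = 40000 N, E = 200 GPa = 2 × 10¹¹ Pa.
  δ = (40000 × 2.2^3) / (3 × (2 × 10¹¹) × (7.03 × 10⁻⁵)) = 0.0101 m = 10.1 mm
(b) Maximum bending moment at the fixed end: M = P·L = 40000 × 2.2 = 88000 N·m. Convert y_max = 90 mm = 0.09 m.
  σ = M·y_max / I = (88000 × 0.09) / (7.03 × 10⁻⁵) = 1.127 × 10⁸ Pa = 112.7 MPa
Final answer: (a) δ = 10.1 mm, (b) σ = 112.7 MPa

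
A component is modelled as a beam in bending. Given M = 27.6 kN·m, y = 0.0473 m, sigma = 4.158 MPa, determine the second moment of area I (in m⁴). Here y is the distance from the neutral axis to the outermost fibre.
Model: a beam in bending, so sigma = (M·y) / I.
Solve for I: I = (M·y) / sigma.
Convert to SI units:
  M = 27.6 kN·m = 27600 N·m
  sigma = 4.158 MPa = 4.158 × 10⁶ Pa
Substitute:
  I = (27600 × 0.0473) / (4.158 × 10⁶)
  I = 0.000314 m⁴
Final answer: I = 0.000314 m⁴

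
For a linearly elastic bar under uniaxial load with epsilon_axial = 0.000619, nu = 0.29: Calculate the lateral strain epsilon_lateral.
Model: a linearly elastic bar under uniaxial load, so epsilon_lateral = -nu·epsilon_axial.
Substitute:
  epsilon_lateral = -(0.29 × 0.000619)
  epsilon_lateral = -0.0001795
Final answer: epsilon_lateral = -0.0001795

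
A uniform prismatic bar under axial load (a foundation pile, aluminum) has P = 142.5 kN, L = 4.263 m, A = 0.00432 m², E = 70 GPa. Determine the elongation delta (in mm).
Model: a uniform prismatic bar under axial load, so delta = (P·L) / (A·E).
Convert to SI units:
  P = 142.5 kN = 142500 N
  E = 70 GPa = 7 × 10¹⁰ Pa
Substitute:
  delta = (142500 × 4.263) / (0.00432 × (7 × 10¹⁰))
  delta = 0.002009 m
Convert: delta = 0.002009 m = 2.009 mm
Final answer: delta = 2.009 mm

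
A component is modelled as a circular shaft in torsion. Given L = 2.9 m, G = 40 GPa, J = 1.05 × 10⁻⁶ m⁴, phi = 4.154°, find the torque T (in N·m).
Model: a circular shaft in torsion, so phi = (T·L) / (G·J).
Solve for T: T = (phi·G·J) / L.
Convert to SI units:
  G = 40 GPa = 4 × 10¹⁰ Pa
  phi = 4.154° = 0.0725 rad
Substitute:
  T = (0.0725 × (4 × 10¹⁰) × (1.05 × 10⁻⁶)) / 2.9
  T = 1050 N·m
Final answer: T = 1050 N·m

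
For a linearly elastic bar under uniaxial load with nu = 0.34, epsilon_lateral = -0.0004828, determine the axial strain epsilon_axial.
Model: a linearly elastic bar under uniaxial load, so epsilon_lateral = -nu·epsilon_axial.
Solve for epsilon_axial: epsilon_axial = -epsilon_lateral / nu.
Substitute:
  epsilon_axial = -(-0.0004828) / 0.34
  epsilon_axial = 0.00142
Final answer: epsilon_axial = 0.00142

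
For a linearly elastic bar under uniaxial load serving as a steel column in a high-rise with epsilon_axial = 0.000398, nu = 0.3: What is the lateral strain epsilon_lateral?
Model: a linearly elastic bar under uniaxial load, so epsilon_lateral = -nu·epsilon_axial.
Substitute:
  epsilon_lateral = -(0.3 × 0.000398)
  epsilon_lateral = -0.0001194
Final answer: epsilon_lateral = -0.0001194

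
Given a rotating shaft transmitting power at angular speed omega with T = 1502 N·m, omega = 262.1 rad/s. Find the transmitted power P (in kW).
Model: a rotating shaft transmitting power at angular speed omega, so P = T·omega.
Substitute:
  P = 1502 × 262.1
  P = 393700 W
Convert: P = 393700 W = 393.7 kW
Final answer: P = 393.7 kW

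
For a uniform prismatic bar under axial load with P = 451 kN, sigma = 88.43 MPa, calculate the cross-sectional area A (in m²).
Model: a uniform prismatic bar under axial load, so sigma = P / A.
Solve for A: A = P / sigma.
Convert to SI units:
  P = 451 kN = 451000 N
  sigma = 88.43 MPa = 8.843 × 10⁷ Pa
Substitute:
  A = 451000 / (8.843 × 10⁷)
  A = 0.0051 m²
Final answer: A = 0.0051 m²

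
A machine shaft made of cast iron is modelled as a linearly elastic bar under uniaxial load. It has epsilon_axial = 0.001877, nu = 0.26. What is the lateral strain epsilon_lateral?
Model: a linearly elastic bar under uniaxial load, so epsilon_lateral = -nu·epsilon_axial.
Substitute:
  epsilon_lateral = -(0.26 × 0.001877)
  epsilon_lateral = -0.000488
Final answer: epsilon_lateral = -0.000488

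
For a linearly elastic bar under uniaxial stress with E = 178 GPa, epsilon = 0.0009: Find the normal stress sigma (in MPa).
Model: a linearly elastic bar under uniaxial stress, so sigma = E·epsilon.
Convert to SI units:
  E = 178 GPa = 1.78 × 10¹¹ Pa
Substitute:
  sigma = (1.78 × 10¹¹) × 0.0009
  sigma = 1.602 × 10⁸ Pa
Convert: sigma = 1.602 × 10⁸ Pa = 160.2 MPa
Final answer: sigma = 160.2 MPa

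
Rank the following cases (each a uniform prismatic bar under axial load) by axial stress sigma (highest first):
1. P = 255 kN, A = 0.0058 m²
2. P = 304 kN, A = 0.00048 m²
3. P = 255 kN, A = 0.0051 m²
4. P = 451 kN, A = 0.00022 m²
Model: a uniform prismatic bar under axial load, so sigma = P / A (SI units).
  Case 1: sigma = 255000 / 0.0058 = 4.397 × 10⁷ Pa = 43.97 MPa
  Case 2: sigma = 304000 / 0.00048 = 6.333 × 10⁸ Pa = 633.3 MPa
  Case 3: sigma = 255000 / 0.0051 = 5 × 10⁷ Pa = 50 MPa
  Case 4: sigma = 451000 / 0.00022 = 2.05 × 10⁹ Pa = 2050 MPa
Ordering: 2050 MPa (case 4) > 633.3 MPa (case 2) > 50 MPa (case 3) > 43.97 MPa (case 1)
Final answer: 4, 2, 3, 1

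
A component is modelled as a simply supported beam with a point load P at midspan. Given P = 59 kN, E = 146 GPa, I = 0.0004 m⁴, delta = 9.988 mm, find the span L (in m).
Model: a simply supported beam with a point load P at midspan, so delta = (P·L^3) / (48·E·I).
Solve for L: L = ((48·delta·E·I) / P)^(1/3).
Convert to SI units:
  P = 59 kN = 59000 N
  E = 146 GPa = 1.46 × 10¹¹ Pa
  delta = 9.988 mm = 0.009988 m
Substitute:
  L = ((48 × 0.009988 × (1.46 × 10¹¹) × 0.0004) / 59000)^(1/3)
  L = 7.8 m
Final answer: L = 7.8 m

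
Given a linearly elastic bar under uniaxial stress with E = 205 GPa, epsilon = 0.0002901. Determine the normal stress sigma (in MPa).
Model: a linearly elastic bar under uniaxial stress, so sigma = E·epsilon.
Convert to SI units:
  E = 205 GPa = 2.05 × 10¹¹ Pa
Substitute:
  sigma = (2.05 × 10¹¹) × 0.0002901
  sigma = 5.947 × 10⁷ Pa
Convert: sigma = 5.947 × 10⁷ Pa = 59.47 MPa
Final answer: sigma = 59.47 MPa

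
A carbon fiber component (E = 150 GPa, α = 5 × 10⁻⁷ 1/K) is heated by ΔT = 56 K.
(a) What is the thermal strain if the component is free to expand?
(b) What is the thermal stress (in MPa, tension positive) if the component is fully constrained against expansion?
(a) Free thermal strain ε_th = α·ΔT = (5 × 10⁻⁷) × 56 = 2.8 × 10⁻⁵
(b) Fully constrained, the expansion is suppressed, so σ = -E·α·ΔT. Convert E = 150 GPa = 1.5 × 10¹¹ Pa.
  σ = -(1.5 × 10¹¹) × (5 × 10⁻⁷) × 56 = -4.2 × 10⁶ Pa = -4.2 MPa (compressive)
Final answer: (a) ε_th = 2.8 × 10⁻⁵, (b) σ = -4.2 MPa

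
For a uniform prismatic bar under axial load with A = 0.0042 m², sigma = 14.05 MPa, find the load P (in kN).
Model: a uniform prismatic bar under axial load, so sigma = P / A.
Solve for P: P = sigma·A.
Convert to SI units:
  sigma = 14.05 MPa = 1.405 × 10⁷ Pa
Substitute:
  P = (1.405 × 10⁷) × 0.0042
  P = 59010 N
Convert: P = 59010 N = 59.01 kN
Final answer: P = 59.01 kN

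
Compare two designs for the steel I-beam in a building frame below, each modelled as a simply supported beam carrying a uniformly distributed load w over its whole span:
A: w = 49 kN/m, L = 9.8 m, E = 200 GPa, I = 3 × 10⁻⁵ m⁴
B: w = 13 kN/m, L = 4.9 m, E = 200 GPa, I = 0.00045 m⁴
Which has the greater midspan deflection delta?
Model: a simply supported beam carrying a uniformly distributed load w over its whole span, so delta = (5·w·L^4) / (384·E·I) (SI units).
  A: delta = (5 × 49000 × 9.8^4) / (384 × (2 × 10¹¹) × (3 × 10⁻⁵)) = 0.9808 m = 980.8 mm
  B: delta = (5 × 13000 × 4.9^4) / (384 × (2 × 10¹¹) × 0.00045) = 0.001084 m = 1.084 mm
980.8 mm > 1.084 mm, so A is larger.
Final answer: A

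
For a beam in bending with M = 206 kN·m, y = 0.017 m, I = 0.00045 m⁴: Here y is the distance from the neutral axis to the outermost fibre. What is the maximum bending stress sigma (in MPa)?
Model: a beam in bending, so sigma = (M·y) / I.
Convert to SI units:
  M = 206 kN·m = 206000 N·m
Substitute:
  sigma = (206000 × 0.017) / 0.00045
  sigma = 7.782 × 10⁶ Pa
Convert: sigma = 7.782 × 10⁶ Pa = 7.782 MPa
Final answer: sigma = 7.782 MPa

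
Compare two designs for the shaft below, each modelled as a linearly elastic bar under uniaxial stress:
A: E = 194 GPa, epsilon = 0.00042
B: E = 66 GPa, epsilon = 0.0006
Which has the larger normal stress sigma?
Model: a linearly elastic bar under uniaxial stress, so sigma = E·epsilon (SI units).
  A: sigma = (1.94 × 10¹¹) × 0.00042 = 8.148 × 10⁷ Pa = 81.48 MPa
  B: sigma = (6.6 × 10¹⁰) × 0.0006 = 3.96 × 10⁷ Pa = 39.6 MPa
81.48 MPa > 39.6 MPa, so A is larger.
Final answer: A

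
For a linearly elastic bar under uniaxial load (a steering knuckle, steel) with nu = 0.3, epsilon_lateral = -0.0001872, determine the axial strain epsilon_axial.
Model: a linearly elastic bar under uniaxial load, so epsilon_lateral = -nu·epsilon_axial.
Solve for epsilon_axial: epsilon_axial = -epsilon_lateral / nu.
Substitute:
  epsilon_axial = -(-0.0001872) / 0.3
  epsilon_axial = 0.000624
Final answer: epsilon_axial = 0.000624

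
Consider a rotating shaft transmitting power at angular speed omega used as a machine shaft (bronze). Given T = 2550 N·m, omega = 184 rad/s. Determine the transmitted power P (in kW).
Model: a rotating shaft transmitting power at angular speed omega, so P = T·omega.
Substitute:
  P = 2550 × 184
  P = 469200 W
Convert: P = 469200 W = 469.2 kW
Final answer: P = 469.2 kW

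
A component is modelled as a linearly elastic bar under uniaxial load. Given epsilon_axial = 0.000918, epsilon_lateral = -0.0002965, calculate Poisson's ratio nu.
Model: a linearly elastic bar under uniaxial load, so epsilon_lateral = -nu·epsilon_axial.
Solve for nu: nu = -epsilon_lateral / epsilon_axial.
Substitute:
  nu = -(-0.0002965) / 0.000918
  nu = 0.323
Final answer: nu = 0.323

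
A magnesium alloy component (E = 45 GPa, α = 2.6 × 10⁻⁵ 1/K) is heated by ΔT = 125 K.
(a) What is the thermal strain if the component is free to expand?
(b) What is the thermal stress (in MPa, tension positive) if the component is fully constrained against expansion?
(a) Free thermal strain ε_th = α·ΔT = (2.6 × 10⁻⁵) × 125 = 0.00325
(b) Fully constrained, the expansion is suppressed, so σ = -E·α·ΔT. Convert E = 45 GPa = 4.5 × 10¹⁰ Pa.
  σ = -(4.5 × 10¹⁰) × (2.6 × 10⁻⁵) × 125 = -1.462 × 10⁸ Pa = -146.2 MPa (compressive)
Final answer: (a) ε_th = 0.00325, (b) σ = -146.2 MPa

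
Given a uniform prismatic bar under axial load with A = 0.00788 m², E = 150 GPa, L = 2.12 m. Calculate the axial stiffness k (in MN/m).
Model: a uniform prismatic bar under axial load, so k = (A·E) / L.
Convert to SI units:
  E = 150 GPa = 1.5 × 10¹¹ Pa
Substitute:
  k = (0.00788 × (1.5 × 10¹¹)) / 2.12
  k = 5.575 × 10⁸ N/m
Convert: k = 5.575 × 10⁸ N/m = 557.5 MN/m
Final answer: k = 557.5 MN/m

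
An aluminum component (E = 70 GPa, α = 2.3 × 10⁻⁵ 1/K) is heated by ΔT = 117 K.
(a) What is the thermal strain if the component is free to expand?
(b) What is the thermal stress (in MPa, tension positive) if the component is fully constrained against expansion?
(a) Free thermal strain ε_th = α·ΔT = (2.3 × 10⁻⁵) × 117 = 0.002691
(b) Fully constrained, the expansion is suppressed, so σ = -E·α·ΔT. Convert E = 70 GPa = 7 × 10¹⁰ Pa.
  σ = -(7 × 10¹⁰) × (2.3 × 10⁻⁵) × 117 = -1.884 × 10⁸ Pa = -188.4 MPa (compressive)
Final answer: (a) ε_th = 0.002691, (b) σ = -188.4 MPa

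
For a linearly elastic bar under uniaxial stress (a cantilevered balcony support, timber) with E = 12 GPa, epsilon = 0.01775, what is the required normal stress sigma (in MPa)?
Model: a linearly elastic bar under uniaxial stress, so epsilon = sigma / E.
Solve for sigma: sigma = epsilon·E.
Convert to SI units:
  E = 12 GPa = 1.2 × 10¹⁰ Pa
Substitute:
  sigma = 0.01775 × (1.2 × 10¹⁰)
  sigma = 2.13 × 10⁸ Pa
Convert: sigma = 2.13 × 10⁸ Pa = 213 MPa
Final answer: sigma = 213 MPa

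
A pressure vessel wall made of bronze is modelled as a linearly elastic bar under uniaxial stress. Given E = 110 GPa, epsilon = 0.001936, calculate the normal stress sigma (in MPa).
Model: a linearly elastic bar under uniaxial stress, so epsilon = sigma / E.
Solve for sigma: sigma = epsilon·E.
Convert to SI units:
  E = 110 GPa = 1.1 × 10¹¹ Pa
Substitute:
  sigma = 0.001936 × (1.1 × 10¹¹)
  sigma = 2.13 × 10⁸ Pa
Convert: sigma = 2.13 × 10⁸ Pa = 213 MPa
Final answer: sigma = 213 MPa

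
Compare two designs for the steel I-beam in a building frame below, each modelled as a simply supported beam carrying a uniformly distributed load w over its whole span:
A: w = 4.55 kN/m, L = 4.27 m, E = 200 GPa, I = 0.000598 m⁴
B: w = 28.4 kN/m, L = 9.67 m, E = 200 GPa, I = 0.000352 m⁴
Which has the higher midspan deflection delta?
Model: a simply supported beam carrying a uniformly distributed load w over its whole span, so delta = (5·w·L^4) / (384·E·I) (SI units).
  A: delta = (5 × 4550 × 4.27^4) / (384 × (2 × 10¹¹) × 0.000598) = 0.0001647 m = 0.1647 mm
  B: delta = (5 × 28400 × 9.67^4) / (384 × (2 × 10¹¹) × 0.000352) = 0.04593 m = 45.93 mm
45.93 mm > 0.1647 mm, so B is larger.
Final answer: B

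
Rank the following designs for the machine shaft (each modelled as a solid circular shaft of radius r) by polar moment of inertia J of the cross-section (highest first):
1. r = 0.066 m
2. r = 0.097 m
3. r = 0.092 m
Model: a solid circular shaft of radius r, so J = (π·r^4) / 2 (SI units).
  Case 1: J = (π × 0.066^4) / 2 = 2.981 × 10⁻⁵ m⁴
  Case 2: J = (π × 0.097^4) / 2 = 0.0001391 m⁴
  Case 3: J = (π × 0.092^4) / 2 = 0.0001125 m⁴
Ordering: 0.0001391 m⁴ (case 2) > 0.0001125 m⁴ (case 3) > 2.981 × 10⁻⁵ m⁴ (case 1)
Final answer: 2, 3, 1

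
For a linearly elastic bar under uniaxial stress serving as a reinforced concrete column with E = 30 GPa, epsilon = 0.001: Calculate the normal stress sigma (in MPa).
Model: a linearly elastic bar under uniaxial stress, so sigma = E·epsilon.
Convert to SI units:
  E = 30 GPa = 3 × 10¹⁰ Pa
Substitute:
  sigma = (3 × 10¹⁰) × 0.001
  sigma = 3 × 10⁷ Pa
Convert: sigma = 3 × 10⁷ Pa = 30 MPa
Final answer: sigma = 30 MPa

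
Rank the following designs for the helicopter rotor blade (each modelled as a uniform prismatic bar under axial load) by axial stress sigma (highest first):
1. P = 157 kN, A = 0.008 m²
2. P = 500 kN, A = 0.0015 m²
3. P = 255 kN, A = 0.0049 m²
Model: a uniform prismatic bar under axial load, so sigma = P / A (SI units).
  Case 1: sigma = 157000 / 0.008 = 1.962 × 10⁷ Pa = 19.62 MPa
  Case 2: sigma = 500000 / 0.0015 = 3.333 × 10⁸ Pa = 333.3 MPa
  Case 3: sigma = 255000 / 0.0049 = 5.204 × 10⁷ Pa = 52.04 MPa
Ordering: 333.3 MPa (case 2) > 52.04 MPa (case 3) > 19.62 MPa (case 1)
Final answer: 2, 3, 1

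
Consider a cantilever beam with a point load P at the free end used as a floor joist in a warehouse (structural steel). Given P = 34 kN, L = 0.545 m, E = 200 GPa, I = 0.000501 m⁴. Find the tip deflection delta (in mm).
Model: a cantilever beam with a point load P at the free end, so delta = (P·L^3) / (3·E·I).
Convert to SI units:
  P = 34 kN = 34000 N
  E = 200 GPa = 2 × 10¹¹ Pa
Substitute:
  delta = (34000 × 0.545^3) / (3 × (2 × 10¹¹) × 0.000501)
  delta = 1.831 × 10⁻⁵ m
Convert: delta = 1.831 × 10⁻⁵ m = 0.01831 mm
Final answer: delta = 0.01831 mm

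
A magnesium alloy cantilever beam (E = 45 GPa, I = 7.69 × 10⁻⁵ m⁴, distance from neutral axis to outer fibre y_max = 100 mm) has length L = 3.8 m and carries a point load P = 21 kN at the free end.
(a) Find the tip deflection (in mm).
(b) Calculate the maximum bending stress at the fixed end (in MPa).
(a) Tip deflection of a cantilever with an end point load: δ = P·L^3 / (3·E·I). Convert P = 21 kN = 21000 N, E = 45 GPa = 4.5 × 10¹⁰ Pa.
  δ = (21000 × 3.8^3) / (3 × (4.5 × 10¹⁰) × (7.69 × 10⁻⁵)) = 0.111 m = 111 mm
(b) Maximum bending moment at the fixed end: M = P·L = 21000 × 3.8 = 79800 N·m. Convert y_max = 100 mm = 0.1 m.
  σ = M·y_max / I = (79800 × 0.1) / (7.69 × 10⁻⁵) = 1.038 × 10⁸ Pa = 103.8 MPa
Final answer: (a) δ = 111 mm, (b) σ = 103.8 MPa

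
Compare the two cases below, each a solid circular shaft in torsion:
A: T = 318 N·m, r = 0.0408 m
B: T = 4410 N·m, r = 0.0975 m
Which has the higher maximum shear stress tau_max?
Model: a solid circular shaft in torsion, so tau_max = (2·T) / (π·r^3) (SI units).
  A: tau_max = (2 × 318) / (π × 0.0408^3) = 2.981 × 10⁶ Pa = 2.981 MPa
  B: tau_max = (2 × 4410) / (π × 0.0975^3) = 3.029 × 10⁶ Pa = 3.029 MPa
3.029 MPa > 2.981 MPa, so B is larger.
Final answer: B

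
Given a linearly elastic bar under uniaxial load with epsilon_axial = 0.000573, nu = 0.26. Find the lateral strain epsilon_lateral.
Model: a linearly elastic bar under uniaxial load, so epsilon_lateral = -nu·epsilon_axial.
Substitute:
  epsilon_lateral = -(0.26 × 0.000573)
  epsilon_lateral = -0.000149
Final answer: epsilon_lateral = -0.000149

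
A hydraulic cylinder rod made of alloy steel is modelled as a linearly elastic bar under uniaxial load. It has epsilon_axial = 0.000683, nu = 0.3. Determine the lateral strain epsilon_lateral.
Model: a linearly elastic bar under uniaxial load, so epsilon_lateral = -nu·epsilon_axial.
Substitute:
  epsilon_lateral = -(0.3 × 0.000683)
  epsilon_lateral = -0.0002049
Final answer: epsilon_lateral = -0.0002049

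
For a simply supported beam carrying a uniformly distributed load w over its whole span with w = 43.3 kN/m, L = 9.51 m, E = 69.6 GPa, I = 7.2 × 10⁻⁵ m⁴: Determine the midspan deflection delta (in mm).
Model: a simply supported beam carrying a uniformly distributed load w over its whole span, so delta = (5·w·L^4) / (384·E·I).
Convert to SI units:
  w = 43.3 kN/m = 43300 N/m
  E = 69.6 GPa = 6.96 × 10¹⁰ Pa
Substitute:
  delta = (5 × 43300 × 9.51^4) / (384 × (6.96 × 10¹⁰) × (7.2 × 10⁻⁵))
  delta = 0.9203 m
Convert: delta = 0.9203 m = 920.3 mm
Final answer: delta = 920.3 mm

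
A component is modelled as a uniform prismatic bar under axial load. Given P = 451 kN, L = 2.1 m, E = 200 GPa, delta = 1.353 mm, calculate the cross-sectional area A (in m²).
Model: a uniform prismatic bar under axial load, so delta = (P·L) / (A·E).
Solve for A: A = (P·L) / (delta·E).
Convert to SI units:
  P = 451 kN = 451000 N
  E = 200 GPa = 2 × 10¹¹ Pa
  delta = 1.353 mm = 0.001353 m
Substitute:
  A = (451000 × 2.1) / (0.001353 × (2 × 10¹¹))
  A = 0.0035 m²
Final answer: A = 0.0035 m²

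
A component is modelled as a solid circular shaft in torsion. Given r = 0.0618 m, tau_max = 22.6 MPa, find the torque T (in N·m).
Model: a solid circular shaft in torsion, so tau_max = (2·T) / (π·r^3).
Solve for T: T = (π·tau_max·r^3) / 2.
Convert to SI units:
  tau_max = 22.6 MPa = 2.26 × 10⁷ Pa
Substitute:
  T = (π × (2.26 × 10⁷) × 0.0618^3) / 2
  T = 8379 N·m
Final answer: T = 8379 N·m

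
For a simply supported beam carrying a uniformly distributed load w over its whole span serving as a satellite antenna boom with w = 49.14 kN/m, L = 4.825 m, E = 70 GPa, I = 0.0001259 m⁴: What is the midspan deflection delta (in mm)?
Model: a simply supported beam carrying a uniformly distributed load w over its whole span, so delta = (5·w·L^4) / (384·E·I).
Convert to SI units:
  w = 49.14 kN/m = 49140 N/m
  E = 70 GPa = 7 × 10¹⁰ Pa
Substitute:
  delta = (5 × 49140 × 4.825^4) / (384 × (7 × 10¹⁰) × 0.0001259)
  delta = 0.03935 m
Convert: delta = 0.03935 m = 39.35 mm
Final answer: delta = 39.35 mm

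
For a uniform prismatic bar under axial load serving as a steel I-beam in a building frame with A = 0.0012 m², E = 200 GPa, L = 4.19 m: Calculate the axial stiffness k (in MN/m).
Model: a uniform prismatic bar under axial load, so k = (A·E) / L.
Convert to SI units:
  E = 200 GPa = 2 × 10¹¹ Pa
Substitute:
  k = (0.0012 × (2 × 10¹¹)) / 4.19
  k = 5.728 × 10⁷ N/m
Convert: k = 5.728 × 10⁷ N/m = 57.28 MN/m
Final answer: k = 57.28 MN/m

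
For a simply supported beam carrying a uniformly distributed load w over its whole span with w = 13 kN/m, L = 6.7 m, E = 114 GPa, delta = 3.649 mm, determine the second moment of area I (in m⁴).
Model: a simply supported beam carrying a uniformly distributed load w over its whole span, so delta = (5·w·L^4) / (384·E·I).
Solve for I: I = (5·w·L^4) / (384·delta·E).
Convert to SI units:
  w = 13 kN/m = 13000 N/m
  E = 114 GPa = 1.14 × 10¹¹ Pa
  delta = 3.649 mm = 0.003649 m
Substitute:
  I = (5 × 13000 × 6.7^4) / (384 × 0.003649 × (1.14 × 10¹¹))
  I = 0.00082 m⁴
Final answer: I = 0.00082 m⁴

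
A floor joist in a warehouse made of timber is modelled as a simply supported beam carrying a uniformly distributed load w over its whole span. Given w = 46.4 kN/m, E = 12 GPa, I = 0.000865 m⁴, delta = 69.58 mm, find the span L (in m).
Model: a simply supported beam carrying a uniformly distributed load w over its whole span, so delta = (5·w·L^4) / (384·E·I).
Solve for L: L = ((384·delta·E·I) / (5·w))^(1/4).
Convert to SI units:
  w = 46.4 kN/m = 46400 N/m
  E = 12 GPa = 1.2 × 10¹⁰ Pa
  delta = 69.58 mm = 0.06958 m
Substitute:
  L = ((384 × 0.06958 × (1.2 × 10¹⁰) × 0.000865) / (5 × 46400))^(1/4)
  L = 5.88 m
Final answer: L = 5.88 m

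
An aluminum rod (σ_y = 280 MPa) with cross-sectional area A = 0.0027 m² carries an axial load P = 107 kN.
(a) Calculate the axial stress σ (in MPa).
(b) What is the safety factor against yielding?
(a) Axial stress σ = P/A. Convert P = 107 kN = 107000 N.
  σ = 107000 / 0.0027 = 3.963 × 10⁷ Pa = 39.63 MPa
(b) Safety factor SF = σ_y/σ = 280 / 39.63 = 7.065
Final answer: (a) σ = 39.63 MPa, (b) SF = 7.065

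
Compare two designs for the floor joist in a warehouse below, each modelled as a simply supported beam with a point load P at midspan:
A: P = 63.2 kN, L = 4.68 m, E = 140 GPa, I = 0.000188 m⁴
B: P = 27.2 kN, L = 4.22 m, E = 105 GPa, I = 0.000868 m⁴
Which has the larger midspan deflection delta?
Model: a simply supported beam with a point load P at midspan, so delta = (P·L^3) / (48·E·I) (SI units).
  A: delta = (63200 × 4.68^3) / (48 × (1.4 × 10¹¹) × 0.000188) = 0.005128 m = 5.128 mm
  B: delta = (27200 × 4.22^3) / (48 × (1.05 × 10¹¹) × 0.000868) = 0.0004673 m = 0.4673 mm
5.128 mm > 0.4673 mm, so A is larger.
Final answer: A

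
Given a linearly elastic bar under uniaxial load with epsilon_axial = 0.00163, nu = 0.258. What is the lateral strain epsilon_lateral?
Model: a linearly elastic bar under uniaxial load, so epsilon_lateral = -nu·epsilon_axial.
Substitute:
  epsilon_lateral = -(0.258 × 0.00163)
  epsilon_lateral = -0.0004205
Final answer: epsilon_lateral = -0.0004205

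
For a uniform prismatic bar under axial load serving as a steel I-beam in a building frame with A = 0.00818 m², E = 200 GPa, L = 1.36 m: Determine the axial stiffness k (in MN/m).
Model: a uniform prismatic bar under axial load, so k = (A·E) / L.
Convert to SI units:
  E = 200 GPa = 2 × 10¹¹ Pa
Substitute:
  k = (0.00818 × (2 × 10¹¹)) / 1.36
  k = 1.203 × 10⁹ N/m
Convert: k = 1.203 × 10⁹ N/m = 1203 MN/m
Final answer: k = 1203 MN/m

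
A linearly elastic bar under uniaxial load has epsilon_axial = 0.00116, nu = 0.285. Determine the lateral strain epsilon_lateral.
Model: a linearly elastic bar under uniaxial load, so epsilon_lateral = -nu·epsilon_axial.
Substitute:
  epsilon_lateral = -(0.285 × 0.00116)
  epsilon_lateral = -0.0003306
Final answer: epsilon_lateral = -0.0003306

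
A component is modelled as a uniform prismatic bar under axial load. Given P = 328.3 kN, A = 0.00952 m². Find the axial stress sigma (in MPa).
Model: a uniform prismatic bar under axial load, so sigma = P / A.
Convert to SI units:
  P = 328.3 kN = 328300 N
Substitute:
  sigma = 328300 / 0.00952
  sigma = 3.449 × 10⁷ Pa
Convert: sigma = 3.449 × 10⁷ Pa = 34.49 MPa
Final answer: sigma = 34.49 MPa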